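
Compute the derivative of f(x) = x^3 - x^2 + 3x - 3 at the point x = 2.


Differentiate f(x) = x^3 - x^2 + 3x - 3 term by term:
f'(x) = 3x^2 - 2x + 3
Substitute x = 2:
f'(2) = 3 * 2^2 - 2 * 2 + 3
= 12 - 4 + 3
= 11

11


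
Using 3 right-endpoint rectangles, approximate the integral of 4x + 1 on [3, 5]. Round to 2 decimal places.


Right Riemann sum uses right endpoints of each subinterval.
Interval: [3, 5], n = 3
dx = (5 - 3) / 3 = 2/3
Right endpoints: [11/3, 13/3, 5]
f values: [47/3, 55/3, 21]
Sum = dx * (sum of f values)
= 2/3 * 55
= 110/3 ≈ 36.67

36.67


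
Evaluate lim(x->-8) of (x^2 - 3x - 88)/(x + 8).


Direct substitution gives 0/0, so we factor the numerator.
Factor: (x^2 - 3x - 88) = (x + 8)(x - 11)
Cancel the common factor (x + 8):
(x^2 - 3x - 88)/(x + 8) = (x - 11)
Now substitute x = -8:
= (-8) - (11) = -19

-19


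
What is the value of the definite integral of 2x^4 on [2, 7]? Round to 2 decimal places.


Find the antiderivative of 2x^4:
F(x) = 2/5 * x^5
Apply the Fundamental Theorem of Calculus:
F(7) - F(2)
= 2/5 * 7^5 - 2/5 * 2^5
= 2/5 * (16807 - 32)
= 2/5 * 16775
= 6710 = 6710.00

6710.00


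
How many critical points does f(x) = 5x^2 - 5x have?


Find where f'(x) = 0:
f'(x) = 10x - 5
Set f'(x) = 0:
10x - 5 = 0
x = 5 / 10 = 1/2
This is a linear equation in x, so there is exactly one solution.
Number of critical points: 1

1


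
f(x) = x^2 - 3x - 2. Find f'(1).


Differentiate term by term using power and sum rules:
f(x) = x^2 - 3x - 2
f'(x) = 2x - 3
Substitute x = 1:
f'(1) = 2 * 1 - 3
= 2 - 3
= -1

-1


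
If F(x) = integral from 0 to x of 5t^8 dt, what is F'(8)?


By the Fundamental Theorem of Calculus (Part 1):
If F(x) = integral from 0 to x of f(t) dt, then F'(x) = f(x)
Here f(t) = 5t^8
So F'(x) = 5x^8
Evaluate at x = 8:
F'(8) = 5 * 8^8
= 5 * 16777216
= 83886080

83886080


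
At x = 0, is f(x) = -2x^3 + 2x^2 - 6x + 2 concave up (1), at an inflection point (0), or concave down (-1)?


Concavity is determined by the sign of f''(x).
f(x) = -2x^3 + 2x^2 - 6x + 2
f'(x) = -6x^2 + 4x - 6
f''(x) = -12x + 4
f''(0) = -12 * 0 + 4
= 0 + 4
= 4
Since f''(0) > 0, the function is concave up (1)

1


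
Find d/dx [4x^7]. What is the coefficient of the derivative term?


We apply the power rule: d/dx [ax^n] = a*n * x^(n-1)
d/dx [4x^7]
= 4 * 7 * x^(7-1)
= 28x^6
The coefficient is 28

28


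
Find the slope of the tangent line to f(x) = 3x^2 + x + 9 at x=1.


The slope of the tangent line equals f'(x) at the point.
f(x) = 3x^2 + x + 9
f'(x) = 6x + 1
At x = 1:
f'(1) = 6 * 1 + 1
= 6 + 1
= 7

7


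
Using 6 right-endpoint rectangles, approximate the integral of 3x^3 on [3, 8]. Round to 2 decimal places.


Right Riemann sum uses right endpoints of each subinterval.
Interval: [3, 8], n = 6
dx = (8 - 3) / 6 = 5/6
Right endpoints: [23/6, 14/3, 11/2, 19/3, 43/6, 8]
f values: [12167/72, 2744/9, 3993/8, 6859/9, 79507/72, 1536]
Sum = dx * (sum of f values)
= 5/6 * 35003/8
= 175015/48 ≈ 3646.15

3646.15


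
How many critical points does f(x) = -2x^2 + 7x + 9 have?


Find where f'(x) = 0:
f'(x) = -4x + 7
Set f'(x) = 0:
-4x + 7 = 0
x = -7 / (-4) = 7/4
This is a linear equation in x, so there is exactly one solution.
Number of critical points: 1

1


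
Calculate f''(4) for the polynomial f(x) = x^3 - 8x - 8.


First derivative:
f'(x) = 3x^2 - 8
Second derivative:
f''(x) = 6x
Substitute x = 4:
f''(4) = 6 * 4 + 0
= 24 + 0
= 24

24


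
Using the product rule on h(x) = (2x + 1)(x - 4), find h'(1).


Let u(x) = 2x + 1 and v(x) = x - 4
u'(x) = 2
v'(x) = 1
Product rule: h'(x) = u'(x)*v(x) + u(x)*v'(x)
= 2 * (x - 4) + (2x + 1) * 1
At x = 1:
u(1) = 2 * 1 + 1 = 3
v(1) = 1 * 1 - 4 = -3
h'(1) = 2 * (-3) + 3 * 1
= -6 + 3
= -3

-3


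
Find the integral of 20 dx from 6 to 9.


The integral of a constant k over [a, b] equals k * (b - a).
integral from 6 to 9 of 20 dx
= 20 * (9 - 6)
= 20 * 3
= 60

60


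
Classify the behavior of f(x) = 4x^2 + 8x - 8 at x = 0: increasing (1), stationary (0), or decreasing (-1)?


Compute f'(x) to determine behavior:
f'(x) = 8x + 8
f'(0) = 8 * 0 + 8
= 0 + 8
= 8
Since f'(0) > 0, the function is increasing (1)

1


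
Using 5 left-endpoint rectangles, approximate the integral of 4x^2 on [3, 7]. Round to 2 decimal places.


Left Riemann sum uses left endpoints of each subinterval.
Interval: [3, 7], n = 5
dx = (7 - 3) / 5 = 4/5
Left endpoints: [3, 19/5, 23/5, 27/5, 31/5]
f values: [36, 1444/25, 2116/25, 2916/25, 3844/25]
Sum = dx * (sum of f values)
= 4/5 * 2244/5
= 8976/25 = 359.04

359.04


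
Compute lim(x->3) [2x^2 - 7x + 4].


Since polynomials are continuous, we use direct substitution.
lim(x->3) of 2x^2 - 7x + 4
= 2 * 3^2 - 7 * 3 + 4
= 18 - 21 + 4
= 1

1


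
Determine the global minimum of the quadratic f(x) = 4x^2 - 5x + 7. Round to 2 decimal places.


For a quadratic f(x) = ax^2 + bx + c with a > 0, the minimum is at the vertex.
Vertex x-coordinate: x = -b/(2a)
x = -(-5) / (2 * 4)
x = 5/8
Substitute back to find the minimum value:
f(5/8) = 4 * (5/8)^2 - 5 * (5/8) + 7
= 25/16 - 25/8 + 7
= 87/16 ≈ 5.44

5.44


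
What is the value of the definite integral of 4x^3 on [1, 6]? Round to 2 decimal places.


Find the antiderivative of 4x^3:
F(x) = 4/4 * x^4
Apply the Fundamental Theorem of Calculus:
F(6) - F(1)
= 4/4 * 6^4 - 4/4 * 1^4
= 4/4 * (1296 - 1)
= 4/4 * 1295
= 1295 = 1295.00

1295.00


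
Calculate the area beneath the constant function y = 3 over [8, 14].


The area under a constant function y = 3 is a rectangle.
Width = 14 - 8 = 6
Height = 3
Area = width * height
= 6 * 3
= 18

18


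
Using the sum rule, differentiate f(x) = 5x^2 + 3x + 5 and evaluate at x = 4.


Differentiate term by term using power and sum rules:
f(x) = 5x^2 + 3x + 5
f'(x) = 10x + 3
Substitute x = 4:
f'(4) = 10 * 4 + 3
= 40 + 3
= 43

43


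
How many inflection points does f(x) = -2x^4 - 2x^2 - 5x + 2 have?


Inflection points occur where f''(x) = 0 and concavity changes.
f(x) = -2x^4 - 2x^2 - 5x + 2
f'(x) = -8x^3 - 4x - 5
f''(x) = -24x^2 - 4
This is a quadratic in x. Use the discriminant to count real roots.
Discriminant = (0)^2 - 4 * (-24) * (-4)
= 0 - 384
= -384
Since discriminant < 0, f''(x) = 0 has no real solutions.
Number of inflection points: 0

0


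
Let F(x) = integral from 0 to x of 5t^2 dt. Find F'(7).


By the Fundamental Theorem of Calculus (Part 1):
If F(x) = integral from 0 to x of f(t) dt, then F'(x) = f(x)
Here f(t) = 5t^2
So F'(x) = 5x^2
Evaluate at x = 7:
F'(7) = 5 * 7^2
= 5 * 49
= 245

245


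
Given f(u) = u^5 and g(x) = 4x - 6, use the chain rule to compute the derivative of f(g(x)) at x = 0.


Using the chain rule: (f(g(x)))' = f'(g(x)) * g'(x)
First, find g(0):
g(0) = 4 * 0 - 6 = -6
Next, f'(u) = 5u^4
And g'(x) = 4
So f'(g(0)) * g'(0)
= 5 * (-6)^4 * 4
= 5 * 1296 * 4
= 25920

25920


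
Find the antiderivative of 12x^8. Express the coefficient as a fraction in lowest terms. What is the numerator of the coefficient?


Apply the power rule for integration:
integral of ax^n dx = a/(n+1) * x^(n+1) + C
integral of 12x^8 dx
= 12/9 * x^9 + C
= 4/3 * x^9 + C
The coefficient in lowest terms is 4/3, and its numerator is 4

4


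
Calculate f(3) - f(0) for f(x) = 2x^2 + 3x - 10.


Net change = f(b) - f(a)
f(x) = 2x^2 + 3x - 10
Compute f(3):
f(3) = 2 * 3^2 + 3 * 3 - 10
= 18 + 9 - 10
= 17
Compute f(0):
f(0) = 2 * 0^2 + 3 * 0 - 10
= 0 + 0 - 10
= -10
Net change = 17 - (-10) = 27

27


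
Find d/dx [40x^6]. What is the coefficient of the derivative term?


We apply the power rule: d/dx [ax^n] = a*n * x^(n-1)
d/dx [40x^6]
= 40 * 6 * x^(6-1)
= 240x^5
The coefficient is 240

240


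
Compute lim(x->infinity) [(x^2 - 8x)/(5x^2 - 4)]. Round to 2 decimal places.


For limits at infinity with equal-degree polynomials,
we compare leading coefficients.
Numerator leading term: x^2
Denominator leading term: 5x^2
Divide both by x^2:
lim = (1 - 8/x) / (5 - 4/x^2)
As x -> infinity, the 1/x and 1/x^2 terms vanish:
= 1/5 = 0.20

0.20


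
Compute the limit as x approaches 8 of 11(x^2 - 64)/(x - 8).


Direct substitution gives 0/0, so we factor the numerator.
Factor: 11(x^2 - 64) = 11 * (x - 8)(x + 8)
Cancel the common factor (x - 8):
11(x^2 - 64)/(x - 8) = 11 * (x + 8)
Now substitute x = 8:
= 11 * (8 + 8) = 176

176


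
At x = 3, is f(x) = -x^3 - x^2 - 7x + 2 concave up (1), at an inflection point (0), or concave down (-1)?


Concavity is determined by the sign of f''(x).
f(x) = -x^3 - x^2 - 7x + 2
f'(x) = -3x^2 - 2x - 7
f''(x) = -6x - 2
f''(3) = -6 * 3 - 2
= -18 - 2
= -20
Since f''(3) < 0, the function is concave down (-1)

-1


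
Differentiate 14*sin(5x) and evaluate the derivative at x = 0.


Apply the chain rule to differentiate 14*sin(5x):
d/dx [14*sin(5x)]
= 14 * cos(5x) * d/dx(5x)
= 14 * 5 * cos(5x)
= 70 * cos(5x)
Evaluate at x = 0:
= 70 * cos(0)
= 70 * 1
= 70

70


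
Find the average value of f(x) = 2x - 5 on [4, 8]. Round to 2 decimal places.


Average value = 1/(b-a) * integral from a to b of f(x) dx
First compute the integral of 2x - 5:
F(x) = x^2 - 5x
F(8) = 1 * 64 - 5 * 8 = 24
F(4) = 1 * 16 - 5 * 4 = -4
Integral = 24 - (-4) = 28
Average = 28 / (8 - 4) = 28 / 4
= 7 = 7.00

7.00


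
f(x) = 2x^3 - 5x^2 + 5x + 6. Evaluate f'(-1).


Differentiate f(x) = 2x^3 - 5x^2 + 5x + 6 term by term:
f'(x) = 6x^2 - 10x + 5
Substitute x = -1:
f'(-1) = 6 * (-1)^2 - 10 * (-1) + 5
= 6 + 10 + 5
= 21

21


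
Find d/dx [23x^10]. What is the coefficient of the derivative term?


We apply the power rule: d/dx [ax^n] = a*n * x^(n-1)
d/dx [23x^10]
= 23 * 10 * x^(10-1)
= 230x^9
The coefficient is 230

230


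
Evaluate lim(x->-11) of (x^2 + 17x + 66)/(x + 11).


Direct substitution gives 0/0, so we factor the numerator.
Factor: (x^2 + 17x + 66) = (x + 11)(x + 6)
Cancel the common factor (x + 11):
(x^2 + 17x + 66)/(x + 11) = (x + 6)
Now substitute x = -11:
= (-11) - (-6) = -5

-5


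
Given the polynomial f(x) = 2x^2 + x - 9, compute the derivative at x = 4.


Differentiate term by term using power and sum rules:
f(x) = 2x^2 + x - 9
f'(x) = 4x + 1
Substitute x = 4:
f'(4) = 4 * 4 + 1
= 16 + 1
= 17

17


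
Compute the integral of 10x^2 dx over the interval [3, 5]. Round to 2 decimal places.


Find the antiderivative of 10x^2:
F(x) = 10/3 * x^3
Apply the Fundamental Theorem of Calculus:
F(5) - F(3)
= 10/3 * 5^3 - 10/3 * 3^3
= 10/3 * (125 - 27)
= 10/3 * 98
= 980/3 ≈ 326.67

326.67


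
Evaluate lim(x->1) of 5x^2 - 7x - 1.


Since polynomials are continuous, we use direct substitution.
lim(x->1) of 5x^2 - 7x - 1
= 5 * 1^2 - 7 * 1 - 1
= 5 - 7 - 1
= -3

-3


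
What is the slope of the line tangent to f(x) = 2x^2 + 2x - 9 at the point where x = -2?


The slope of the tangent line equals f'(x) at the point.
f(x) = 2x^2 + 2x - 9
f'(x) = 4x + 2
At x = -2:
f'(-2) = 4 * (-2) + 2
= -8 + 2
= -6

-6


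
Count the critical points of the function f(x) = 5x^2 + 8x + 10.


Find where f'(x) = 0:
f'(x) = 10x + 8
Set f'(x) = 0:
10x + 8 = 0
x = -8 / 10 = -4/5
This is a linear equation in x, so there is exactly one solution.
Number of critical points: 1

1


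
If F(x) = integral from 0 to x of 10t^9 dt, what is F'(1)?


By the Fundamental Theorem of Calculus (Part 1):
If F(x) = integral from 0 to x of f(t) dt, then F'(x) = f(x)
Here f(t) = 10t^9
So F'(x) = 10x^9
Evaluate at x = 1:
F'(1) = 10 * 1^9
= 10 * 1
= 10

10


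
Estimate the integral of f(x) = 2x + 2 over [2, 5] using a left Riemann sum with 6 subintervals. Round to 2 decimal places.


Left Riemann sum uses left endpoints of each subinterval.
Interval: [2, 5], n = 6
dx = (5 - 2) / 6 = 1/2
Left endpoints: [2, 5/2, 3, 7/2, 4, 9/2]
f values: [6, 7, 8, 9, 10, 11]
Sum = dx * (sum of f values)
= 1/2 * 51
= 51/2 = 25.50

25.50


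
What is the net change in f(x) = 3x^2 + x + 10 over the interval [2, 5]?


Net change = f(b) - f(a)
f(x) = 3x^2 + x + 10
Compute f(5):
f(5) = 3 * 5^2 + 1 * 5 + 10
= 75 + 5 + 10
= 90
Compute f(2):
f(2) = 3 * 2^2 + 1 * 2 + 10
= 12 + 2 + 10
= 24
Net change = 90 - 24 = 66

66


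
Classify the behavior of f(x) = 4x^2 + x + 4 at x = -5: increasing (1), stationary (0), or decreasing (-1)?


Compute f'(x) to determine behavior:
f'(x) = 8x + 1
f'(-5) = 8 * (-5) + 1
= -40 + 1
= -39
Since f'(-5) < 0, the function is decreasing (-1)

-1


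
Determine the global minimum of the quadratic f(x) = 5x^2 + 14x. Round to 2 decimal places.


For a quadratic f(x) = ax^2 + bx + c with a > 0, the minimum is at the vertex.
Vertex x-coordinate: x = -b/(2a)
x = -(14) / (2 * 5)
x = -14/10 = -7/5
Substitute back to find the minimum value:
f(-7/5) = 5 * (-7/5)^2 + 14 * (-7/5) + 0
= 49/5 - 98/5 + 0
= -49/5 = -9.80

-9.80


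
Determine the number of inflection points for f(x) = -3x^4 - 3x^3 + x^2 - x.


Inflection points occur where f''(x) = 0 and concavity changes.
f(x) = -3x^4 - 3x^3 + x^2 - x
f'(x) = -12x^3 - 9x^2 + 2x - 1
f''(x) = -36x^2 - 18x + 2
This is a quadratic in x. Use the discriminant to count real roots.
Discriminant = (-18)^2 - 4 * (-36) * 2
= 324 - (-288)
= 612
Since discriminant > 0, f''(x) = 0 has 2 distinct real solutions.
A quadratic with two distinct real roots changes sign at each root, so concavity changes at both.
Number of inflection points: 2

2


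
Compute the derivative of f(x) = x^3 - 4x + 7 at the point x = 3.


Differentiate f(x) = x^3 - 4x + 7 term by term:
f'(x) = 3x^2 - 4
Substitute x = 3:
f'(3) = 3 * 3^2 + 0 * 3 - 4
= 27 + 0 - 4
= 23

23


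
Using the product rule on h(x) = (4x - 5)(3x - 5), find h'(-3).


Let u(x) = 4x - 5 and v(x) = 3x - 5
u'(x) = 4
v'(x) = 3
Product rule: h'(x) = u'(x)*v(x) + u(x)*v'(x)
= 4 * (3x - 5) + (4x - 5) * 3
At x = -3:
u(-3) = 4 * (-3) - 5 = -17
v(-3) = 3 * (-3) - 5 = -14
h'(-3) = 4 * (-14) + (-17) * 3
= -56 - 51
= -107

-107


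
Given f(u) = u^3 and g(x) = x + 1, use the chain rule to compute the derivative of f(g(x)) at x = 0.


Using the chain rule: (f(g(x)))' = f'(g(x)) * g'(x)
First, find g(0):
g(0) = 1 * 0 + 1 = 1
Next, f'(u) = 3u^2
And g'(x) = 1
So f'(g(0)) * g'(0)
= 3 * 1^2 * 1
= 3 * 1 * 1
= 3

3


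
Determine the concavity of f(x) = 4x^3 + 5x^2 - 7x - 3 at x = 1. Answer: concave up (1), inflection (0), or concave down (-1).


Concavity is determined by the sign of f''(x).
f(x) = 4x^3 + 5x^2 - 7x - 3
f'(x) = 12x^2 + 10x - 7
f''(x) = 24x + 10
f''(1) = 24 * 1 + 10
= 24 + 10
= 34
Since f''(1) > 0, the function is concave up (1)

1


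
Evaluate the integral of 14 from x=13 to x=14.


The integral of a constant k over [a, b] equals k * (b - a).
integral from 13 to 14 of 14 dx
= 14 * (14 - 13)
= 14 * 1
= 14

14


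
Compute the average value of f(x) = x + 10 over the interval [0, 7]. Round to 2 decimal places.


Average value = 1/(b-a) * integral from a to b of f(x) dx
First compute the integral of x + 10:
F(x) = (1/2)x^2 + 10x
F(7) = 1/2 * 49 + 10 * 7 = 189/2
F(0) = 1/2 * 0 + 10 * 0 = 0
Integral = 189/2 - 0 = 189/2
Average = (189/2) / (7 - 0) = (189/2) / 7
= 27/2 = 13.50

13.50


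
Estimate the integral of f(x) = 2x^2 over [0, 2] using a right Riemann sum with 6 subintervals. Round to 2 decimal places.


Right Riemann sum uses right endpoints of each subinterval.
Interval: [0, 2], n = 6
dx = (2 - 0) / 6 = 1/3
Right endpoints: [1/3, 2/3, 1, 4/3, 5/3, 2]
f values: [2/9, 8/9, 2, 32/9, 50/9, 8]
Sum = dx * (sum of f values)
= 1/3 * 182/9
= 182/27 ≈ 6.74

6.74


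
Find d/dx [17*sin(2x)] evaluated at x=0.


Apply the chain rule to differentiate 17*sin(2x):
d/dx [17*sin(2x)]
= 17 * cos(2x) * d/dx(2x)
= 17 * 2 * cos(2x)
= 34 * cos(2x)
Evaluate at x = 0:
= 34 * cos(0)
= 34 * 1
= 34

34


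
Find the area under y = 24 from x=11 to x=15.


The area under a constant function y = 24 is a rectangle.
Width = 15 - 11 = 4
Height = 24
Area = width * height
= 4 * 24
= 96

96


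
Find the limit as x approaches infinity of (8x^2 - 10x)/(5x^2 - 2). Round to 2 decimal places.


For limits at infinity with equal-degree polynomials,
we compare leading coefficients.
Numerator leading term: 8x^2
Denominator leading term: 5x^2
Divide both by x^2:
lim = (8 - 10/x) / (5 - 2/x^2)
As x -> infinity, the 1/x and 1/x^2 terms vanish:
= 8/5 = 1.60

1.60


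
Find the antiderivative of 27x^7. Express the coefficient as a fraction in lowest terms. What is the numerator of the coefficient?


Apply the power rule for integration:
integral of ax^n dx = a/(n+1) * x^(n+1) + C
integral of 27x^7 dx
= 27/8 * x^8 + C
The coefficient in lowest terms is 27/8, and its numerator is 27

27


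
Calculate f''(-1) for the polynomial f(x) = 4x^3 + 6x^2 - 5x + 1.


First derivative:
f'(x) = 12x^2 + 12x - 5
Second derivative:
f''(x) = 24x + 12
Substitute x = -1:
f''(-1) = 24 * (-1) + 12
= -24 + 12
= -12

-12


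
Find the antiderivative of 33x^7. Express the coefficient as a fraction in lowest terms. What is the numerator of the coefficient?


Apply the power rule for integration:
integral of ax^n dx = a/(n+1) * x^(n+1) + C
integral of 33x^7 dx
= 33/8 * x^8 + C
The coefficient in lowest terms is 33/8, and its numerator is 33

33


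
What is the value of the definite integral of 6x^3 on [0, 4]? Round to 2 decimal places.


Find the antiderivative of 6x^3:
F(x) = 6/4 * x^4
Apply the Fundamental Theorem of Calculus:
F(4) - F(0)
= 6/4 * 4^4 - 6/4 * 0^4
= 6/4 * (256 - 0)
= 6/4 * 256
= 384 = 384.00

384.00


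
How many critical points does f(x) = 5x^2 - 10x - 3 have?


Find where f'(x) = 0:
f'(x) = 10x - 10
Set f'(x) = 0:
10x - 10 = 0
x = 10 / 10 = 1
This is a linear equation in x, so there is exactly one solution.
Number of critical points: 1

1


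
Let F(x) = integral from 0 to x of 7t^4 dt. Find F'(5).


By the Fundamental Theorem of Calculus (Part 1):
If F(x) = integral from 0 to x of f(t) dt, then F'(x) = f(x)
Here f(t) = 7t^4
So F'(x) = 7x^4
Evaluate at x = 5:
F'(5) = 7 * 5^4
= 7 * 625
= 4375

4375


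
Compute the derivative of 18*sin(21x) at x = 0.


Apply the chain rule to differentiate 18*sin(21x):
d/dx [18*sin(21x)]
= 18 * cos(21x) * d/dx(21x)
= 18 * 21 * cos(21x)
= 378 * cos(21x)
Evaluate at x = 0:
= 378 * cos(0)
= 378 * 1
= 378

378


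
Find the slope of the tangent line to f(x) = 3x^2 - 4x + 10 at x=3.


The slope of the tangent line equals f'(x) at the point.
f(x) = 3x^2 - 4x + 10
f'(x) = 6x - 4
At x = 3:
f'(3) = 6 * 3 - 4
= 18 - 4
= 14

14


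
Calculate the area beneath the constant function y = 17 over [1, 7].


The area under a constant function y = 17 is a rectangle.
Width = 7 - 1 = 6
Height = 17
Area = width * height
= 6 * 17
= 102

102


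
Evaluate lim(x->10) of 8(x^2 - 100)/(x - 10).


Direct substitution gives 0/0, so we factor the numerator.
Factor: 8(x^2 - 100) = 8 * (x - 10)(x + 10)
Cancel the common factor (x - 10):
8(x^2 - 100)/(x - 10) = 8 * (x + 10)
Now substitute x = 10:
= 8 * (10 + 10) = 160

160


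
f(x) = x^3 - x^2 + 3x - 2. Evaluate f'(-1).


Differentiate f(x) = x^3 - x^2 + 3x - 2 term by term:
f'(x) = 3x^2 - 2x + 3
Substitute x = -1:
f'(-1) = 3 * (-1)^2 - 2 * (-1) + 3
= 3 + 2 + 3
= 8

8


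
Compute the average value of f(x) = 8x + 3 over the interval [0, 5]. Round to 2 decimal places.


Average value = 1/(b-a) * integral from a to b of f(x) dx
First compute the integral of 8x + 3:
F(x) = 4x^2 + 3x
F(5) = 4 * 25 + 3 * 5 = 115
F(0) = 4 * 0 + 3 * 0 = 0
Integral = 115 - 0 = 115
Average = 115 / (5 - 0) = 115 / 5
= 23 = 23.00

23.00


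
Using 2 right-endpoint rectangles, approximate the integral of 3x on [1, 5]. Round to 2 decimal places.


Right Riemann sum uses right endpoints of each subinterval.
Interval: [1, 5], n = 2
dx = (5 - 1) / 2 = 2
Right endpoints: [3, 5]
f values: [9, 15]
Sum = dx * (sum of f values)
= 2 * 24
= 48 = 48.00

48.00


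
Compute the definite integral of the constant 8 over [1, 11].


The integral of a constant k over [a, b] equals k * (b - a).
integral from 1 to 11 of 8 dx
= 8 * (11 - 1)
= 8 * 10
= 80

80


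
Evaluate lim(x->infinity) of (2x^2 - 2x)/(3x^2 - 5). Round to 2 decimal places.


For limits at infinity with equal-degree polynomials,
we compare leading coefficients.
Numerator leading term: 2x^2
Denominator leading term: 3x^2
Divide both by x^2:
lim = (2 - 2/x) / (3 - 5/x^2)
As x -> infinity, the 1/x and 1/x^2 terms vanish:
= 2/3 ≈ 0.67

0.67


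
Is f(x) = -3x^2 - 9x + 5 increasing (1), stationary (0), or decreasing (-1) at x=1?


Compute f'(x) to determine behavior:
f'(x) = -6x - 9
f'(1) = -6 * 1 - 9
= -6 - 9
= -15
Since f'(1) < 0, the function is decreasing (-1)

-1


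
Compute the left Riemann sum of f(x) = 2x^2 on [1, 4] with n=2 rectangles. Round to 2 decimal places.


Left Riemann sum uses left endpoints of each subinterval.
Interval: [1, 4], n = 2
dx = (4 - 1) / 2 = 3/2
Left endpoints: [1, 5/2]
f values: [2, 25/2]
Sum = dx * (sum of f values)
= 3/2 * 29/2
= 87/4 = 21.75

21.75


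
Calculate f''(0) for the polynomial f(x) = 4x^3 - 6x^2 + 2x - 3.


First derivative:
f'(x) = 12x^2 - 12x + 2
Second derivative:
f''(x) = 24x - 12
Substitute x = 0:
f''(0) = 24 * 0 - 12
= 0 - 12
= -12

-12


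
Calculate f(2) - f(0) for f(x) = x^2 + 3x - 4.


Net change = f(b) - f(a)
f(x) = x^2 + 3x - 4
Compute f(2):
f(2) = 1 * 2^2 + 3 * 2 - 4
= 4 + 6 - 4
= 6
Compute f(0):
f(0) = 1 * 0^2 + 3 * 0 - 4
= 0 + 0 - 4
= -4
Net change = 6 - (-4) = 10

10


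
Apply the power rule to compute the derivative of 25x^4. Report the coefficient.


We apply the power rule: d/dx [ax^n] = a*n * x^(n-1)
d/dx [25x^4]
= 25 * 4 * x^(4-1)
= 100x^3
The coefficient is 100

100


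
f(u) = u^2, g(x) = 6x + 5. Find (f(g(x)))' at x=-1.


Using the chain rule: (f(g(x)))' = f'(g(x)) * g'(x)
First, find g(-1):
g(-1) = 6 * (-1) + 5 = -1
Next, f'(u) = 2u
And g'(x) = 6
So f'(g(-1)) * g'(-1)
= 2 * (-1) * 6
= -12

-12


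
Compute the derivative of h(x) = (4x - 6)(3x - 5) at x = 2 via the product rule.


Let u(x) = 4x - 6 and v(x) = 3x - 5
u'(x) = 4
v'(x) = 3
Product rule: h'(x) = u'(x)*v(x) + u(x)*v'(x)
= 4 * (3x - 5) + (4x - 6) * 3
At x = 2:
u(2) = 4 * 2 - 6 = 2
v(2) = 3 * 2 - 5 = 1
h'(2) = 4 * 1 + 2 * 3
= 4 + 6
= 10

10


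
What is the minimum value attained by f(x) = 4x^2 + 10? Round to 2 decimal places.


For a quadratic f(x) = ax^2 + bx + c with a > 0, the minimum is at the vertex.
Vertex x-coordinate: x = -b/(2a)
x = -(0) / (2 * 4)
x = 0/8 = 0
Substitute back to find the minimum value:
f(0) = 4 * 0^2 + 0 * 0 + 10
= 0 + 0 + 10
= 10 = 10.00

10.00


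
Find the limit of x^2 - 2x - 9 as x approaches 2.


Since polynomials are continuous, we use direct substitution.
lim(x->2) of x^2 - 2x - 9
= 1 * 2^2 - 2 * 2 - 9
= 4 - 4 - 9
= -9

-9


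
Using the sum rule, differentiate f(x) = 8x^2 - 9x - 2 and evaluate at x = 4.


Differentiate term by term using power and sum rules:
f(x) = 8x^2 - 9x - 2
f'(x) = 16x - 9
Substitute x = 4:
f'(4) = 16 * 4 - 9
= 64 - 9
= 55

55


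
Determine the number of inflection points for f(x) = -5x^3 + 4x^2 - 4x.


Inflection points occur where f''(x) = 0 and concavity changes.
f(x) = -5x^3 + 4x^2 - 4x
f'(x) = -15x^2 + 8x - 4
f''(x) = -30x + 8
Set f''(x) = 0:
-30x + 8 = 0
x = -8 / (-30) = 4/15
Since f''(x) is linear (degree 1), it changes sign at this point.
Therefore there is exactly 1 inflection point.

1


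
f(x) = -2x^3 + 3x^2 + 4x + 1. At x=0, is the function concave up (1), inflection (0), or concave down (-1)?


Concavity is determined by the sign of f''(x).
f(x) = -2x^3 + 3x^2 + 4x + 1
f'(x) = -6x^2 + 6x + 4
f''(x) = -12x + 6
f''(0) = -12 * 0 + 6
= 0 + 6
= 6
Since f''(0) > 0, the function is concave up (1)

1


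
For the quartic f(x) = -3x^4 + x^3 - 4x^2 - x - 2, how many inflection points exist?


Inflection points occur where f''(x) = 0 and concavity changes.
f(x) = -3x^4 + x^3 - 4x^2 - x - 2
f'(x) = -12x^3 + 3x^2 - 8x - 1
f''(x) = -36x^2 + 6x - 8
This is a quadratic in x. Use the discriminant to count real roots.
Discriminant = (6)^2 - 4 * (-36) * (-8)
= 36 - 1152
= -1116
Since discriminant < 0, f''(x) = 0 has no real solutions.
Number of inflection points: 0

0


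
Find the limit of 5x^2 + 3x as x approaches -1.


Since polynomials are continuous, we use direct substitution.
lim(x->-1) of 5x^2 + 3x
= 5 * (-1)^2 + 3 * (-1) + 0
= 5 - 3 + 0
= 2

2


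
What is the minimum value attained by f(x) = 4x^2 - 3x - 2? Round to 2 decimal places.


For a quadratic f(x) = ax^2 + bx + c with a > 0, the minimum is at the vertex.
Vertex x-coordinate: x = -b/(2a)
x = -(-3) / (2 * 4)
x = 3/8
Substitute back to find the minimum value:
f(3/8) = 4 * (3/8)^2 - 3 * (3/8) - 2
= 9/16 - 9/8 - 2
= -41/16 ≈ -2.56

-2.56


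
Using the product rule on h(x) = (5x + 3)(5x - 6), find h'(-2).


Let u(x) = 5x + 3 and v(x) = 5x - 6
u'(x) = 5
v'(x) = 5
Product rule: h'(x) = u'(x)*v(x) + u(x)*v'(x)
= 5 * (5x - 6) + (5x + 3) * 5
At x = -2:
u(-2) = 5 * (-2) + 3 = -7
v(-2) = 5 * (-2) - 6 = -16
h'(-2) = 5 * (-16) + (-7) * 5
= -80 - 35
= -115

-115


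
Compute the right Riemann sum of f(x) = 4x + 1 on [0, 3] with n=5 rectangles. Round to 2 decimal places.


Right Riemann sum uses right endpoints of each subinterval.
Interval: [0, 3], n = 5
dx = (3 - 0) / 5 = 3/5
Right endpoints: [3/5, 6/5, 9/5, 12/5, 3]
f values: [17/5, 29/5, 41/5, 53/5, 13]
Sum = dx * (sum of f values)
= 3/5 * 41
= 123/5 = 24.60

24.60


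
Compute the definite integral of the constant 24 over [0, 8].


The integral of a constant k over [a, b] equals k * (b - a).
integral from 0 to 8 of 24 dx
= 24 * (8 - 0)
= 24 * 8
= 192

192


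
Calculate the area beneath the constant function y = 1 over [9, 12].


The area under a constant function y = 1 is a rectangle.
Width = 12 - 9 = 3
Height = 1
Area = width * height
= 3 * 1
= 3

3


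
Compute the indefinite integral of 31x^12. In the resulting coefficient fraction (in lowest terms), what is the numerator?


Apply the power rule for integration:
integral of ax^n dx = a/(n+1) * x^(n+1) + C
integral of 31x^12 dx
= 31/13 * x^13 + C
The coefficient in lowest terms is 31/13, and its numerator is 31

31


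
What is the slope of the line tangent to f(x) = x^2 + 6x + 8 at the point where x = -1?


The slope of the tangent line equals f'(x) at the point.
f(x) = x^2 + 6x + 8
f'(x) = 2x + 6
At x = -1:
f'(-1) = 2 * (-1) + 6
= -2 + 6
= 4

4


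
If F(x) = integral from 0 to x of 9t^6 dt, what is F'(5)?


By the Fundamental Theorem of Calculus (Part 1):
If F(x) = integral from 0 to x of f(t) dt, then F'(x) = f(x)
Here f(t) = 9t^6
So F'(x) = 9x^6
Evaluate at x = 5:
F'(5) = 9 * 5^6
= 9 * 15625
= 140625

140625


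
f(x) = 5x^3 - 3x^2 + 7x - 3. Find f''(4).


First derivative:
f'(x) = 15x^2 - 6x + 7
Second derivative:
f''(x) = 30x - 6
Substitute x = 4:
f''(4) = 30 * 4 - 6
= 120 - 6
= 114

114


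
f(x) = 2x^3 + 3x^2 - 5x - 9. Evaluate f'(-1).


Differentiate f(x) = 2x^3 + 3x^2 - 5x - 9 term by term:
f'(x) = 6x^2 + 6x - 5
Substitute x = -1:
f'(-1) = 6 * (-1)^2 + 6 * (-1) - 5
= 6 - 6 - 5
= -5

-5


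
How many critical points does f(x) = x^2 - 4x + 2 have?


Find where f'(x) = 0:
f'(x) = 2x - 4
Set f'(x) = 0:
2x - 4 = 0
x = 4 / 2 = 2
This is a linear equation in x, so there is exactly one solution.
Number of critical points: 1

1


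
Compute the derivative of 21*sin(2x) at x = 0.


Apply the chain rule to differentiate 21*sin(2x):
d/dx [21*sin(2x)]
= 21 * cos(2x) * d/dx(2x)
= 21 * 2 * cos(2x)
= 42 * cos(2x)
Evaluate at x = 0:
= 42 * cos(0)
= 42 * 1
= 42

42


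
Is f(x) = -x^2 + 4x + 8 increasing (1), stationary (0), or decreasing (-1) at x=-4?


Compute f'(x) to determine behavior:
f'(x) = -2x + 4
f'(-4) = -2 * (-4) + 4
= 8 + 4
= 12
Since f'(-4) > 0, the function is increasing (1)

1


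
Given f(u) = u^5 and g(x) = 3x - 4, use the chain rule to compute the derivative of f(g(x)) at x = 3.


Using the chain rule: (f(g(x)))' = f'(g(x)) * g'(x)
First, find g(3):
g(3) = 3 * 3 - 4 = 5
Next, f'(u) = 5u^4
And g'(x) = 3
So f'(g(3)) * g'(3)
= 5 * 5^4 * 3
= 5 * 625 * 3
= 9375

9375


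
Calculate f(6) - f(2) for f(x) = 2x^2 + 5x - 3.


Net change = f(b) - f(a)
f(x) = 2x^2 + 5x - 3
Compute f(6):
f(6) = 2 * 6^2 + 5 * 6 - 3
= 72 + 30 - 3
= 99
Compute f(2):
f(2) = 2 * 2^2 + 5 * 2 - 3
= 8 + 10 - 3
= 15
Net change = 99 - 15 = 84

84


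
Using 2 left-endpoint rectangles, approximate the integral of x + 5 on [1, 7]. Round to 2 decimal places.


Left Riemann sum uses left endpoints of each subinterval.
Interval: [1, 7], n = 2
dx = (7 - 1) / 2 = 3
Left endpoints: [1, 4]
f values: [6, 9]
Sum = dx * (sum of f values)
= 3 * 15
= 45 = 45.00

45.00


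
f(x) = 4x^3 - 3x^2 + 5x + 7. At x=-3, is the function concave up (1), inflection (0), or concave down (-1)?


Concavity is determined by the sign of f''(x).
f(x) = 4x^3 - 3x^2 + 5x + 7
f'(x) = 12x^2 - 6x + 5
f''(x) = 24x - 6
f''(-3) = 24 * (-3) - 6
= -72 - 6
= -78
Since f''(-3) < 0, the function is concave down (-1)

-1


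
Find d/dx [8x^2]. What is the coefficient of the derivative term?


We apply the power rule: d/dx [ax^n] = a*n * x^(n-1)
d/dx [8x^2]
= 8 * 2 * x^(2-1)
= 16x
The coefficient is 16

16


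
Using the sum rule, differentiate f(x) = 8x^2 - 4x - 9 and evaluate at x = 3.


Differentiate term by term using power and sum rules:
f(x) = 8x^2 - 4x - 9
f'(x) = 16x - 4
Substitute x = 3:
f'(3) = 16 * 3 - 4
= 48 - 4
= 44

44


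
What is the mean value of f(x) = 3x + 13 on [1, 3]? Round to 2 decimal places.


Average value = 1/(b-a) * integral from a to b of f(x) dx
First compute the integral of 3x + 13:
F(x) = (3/2)x^2 + 13x
F(3) = 3/2 * 9 + 13 * 3 = 105/2
F(1) = 3/2 * 1 + 13 * 1 = 29/2
Integral = 105/2 - 29/2 = 38
Average = 38 / (3 - 1) = 38 / 2
= 19 = 19.00

19.00


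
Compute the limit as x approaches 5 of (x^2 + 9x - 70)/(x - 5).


Direct substitution gives 0/0, so we factor the numerator.
Factor: (x^2 + 9x - 70) = (x - 5)(x + 14)
Cancel the common factor (x - 5):
(x^2 + 9x - 70)/(x - 5) = (x + 14)
Now substitute x = 5:
= (5) - (-14) = 19

19


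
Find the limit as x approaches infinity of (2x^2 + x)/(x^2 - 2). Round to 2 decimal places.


For limits at infinity with equal-degree polynomials,
we compare leading coefficients.
Numerator leading term: 2x^2
Denominator leading term: x^2
Divide both by x^2:
lim = (2 + 1/x) / (1 - 2/x^2)
As x -> infinity, the 1/x and 1/x^2 terms vanish:
= 2/1 = 2 = 2.00

2.00


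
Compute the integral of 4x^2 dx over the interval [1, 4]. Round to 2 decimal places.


Find the antiderivative of 4x^2:
F(x) = 4/3 * x^3
Apply the Fundamental Theorem of Calculus:
F(4) - F(1)
= 4/3 * 4^3 - 4/3 * 1^3
= 4/3 * (64 - 1)
= 4/3 * 63
= 84 = 84.00

84.00


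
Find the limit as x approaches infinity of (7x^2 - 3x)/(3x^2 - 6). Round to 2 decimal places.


For limits at infinity with equal-degree polynomials,
we compare leading coefficients.
Numerator leading term: 7x^2
Denominator leading term: 3x^2
Divide both by x^2:
lim = (7 - 3/x) / (3 - 6/x^2)
As x -> infinity, the 1/x and 1/x^2 terms vanish:
= 7/3 ≈ 2.33

2.33


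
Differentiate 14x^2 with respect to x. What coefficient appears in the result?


We apply the power rule: d/dx [ax^n] = a*n * x^(n-1)
d/dx [14x^2]
= 14 * 2 * x^(2-1)
= 28x
The coefficient is 28

28


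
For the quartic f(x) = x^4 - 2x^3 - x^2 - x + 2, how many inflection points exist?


Inflection points occur where f''(x) = 0 and concavity changes.
f(x) = x^4 - 2x^3 - x^2 - x + 2
f'(x) = 4x^3 - 6x^2 - 2x - 1
f''(x) = 12x^2 - 12x - 2
This is a quadratic in x. Use the discriminant to count real roots.
Discriminant = (-12)^2 - 4 * 12 * (-2)
= 144 - (-96)
= 240
Since discriminant > 0, f''(x) = 0 has 2 distinct real solutions.
A quadratic with two distinct real roots changes sign at each root, so concavity changes at both.
Number of inflection points: 2

2


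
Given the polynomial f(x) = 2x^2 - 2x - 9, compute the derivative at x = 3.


Differentiate term by term using power and sum rules:
f(x) = 2x^2 - 2x - 9
f'(x) = 4x - 2
Substitute x = 3:
f'(3) = 4 * 3 - 2
= 12 - 2
= 10

10


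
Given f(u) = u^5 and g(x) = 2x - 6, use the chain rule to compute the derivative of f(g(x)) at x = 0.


Using the chain rule: (f(g(x)))' = f'(g(x)) * g'(x)
First, find g(0):
g(0) = 2 * 0 - 6 = -6
Next, f'(u) = 5u^4
And g'(x) = 2
So f'(g(0)) * g'(0)
= 5 * (-6)^4 * 2
= 5 * 1296 * 2
= 12960

12960


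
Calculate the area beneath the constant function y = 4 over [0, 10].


The area under a constant function y = 4 is a rectangle.
Width = 10 - 0 = 10
Height = 4
Area = width * height
= 10 * 4
= 40

40


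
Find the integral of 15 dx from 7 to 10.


The integral of a constant k over [a, b] equals k * (b - a).
integral from 7 to 10 of 15 dx
= 15 * (10 - 7)
= 15 * 3
= 45

45


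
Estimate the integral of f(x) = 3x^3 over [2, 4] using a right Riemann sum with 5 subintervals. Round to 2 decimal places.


Right Riemann sum uses right endpoints of each subinterval.
Interval: [2, 4], n = 5
dx = (4 - 2) / 5 = 2/5
Right endpoints: [12/5, 14/5, 16/5, 18/5, 4]
f values: [5184/125, 8232/125, 12288/125, 17496/125, 192]
Sum = dx * (sum of f values)
= 2/5 * 2688/5
= 5376/25 = 215.04

215.04


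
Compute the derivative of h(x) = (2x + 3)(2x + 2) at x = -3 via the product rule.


Let u(x) = 2x + 3 and v(x) = 2x + 2
u'(x) = 2
v'(x) = 2
Product rule: h'(x) = u'(x)*v(x) + u(x)*v'(x)
= 2 * (2x + 2) + (2x + 3) * 2
At x = -3:
u(-3) = 2 * (-3) + 3 = -3
v(-3) = 2 * (-3) + 2 = -4
h'(-3) = 2 * (-4) + (-3) * 2
= -8 - 6
= -14

-14


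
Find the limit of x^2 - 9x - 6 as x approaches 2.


Since polynomials are continuous, we use direct substitution.
lim(x->2) of x^2 - 9x - 6
= 1 * 2^2 - 9 * 2 - 6
= 4 - 18 - 6
= -20

-20


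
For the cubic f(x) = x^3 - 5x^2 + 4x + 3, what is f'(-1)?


Differentiate f(x) = x^3 - 5x^2 + 4x + 3 term by term:
f'(x) = 3x^2 - 10x + 4
Substitute x = -1:
f'(-1) = 3 * (-1)^2 - 10 * (-1) + 4
= 3 + 10 + 4
= 17

17


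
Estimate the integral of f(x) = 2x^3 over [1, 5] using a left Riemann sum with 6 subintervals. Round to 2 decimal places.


Left Riemann sum uses left endpoints of each subinterval.
Interval: [1, 5], n = 6
dx = (5 - 1) / 6 = 2/3
Left endpoints: [1, 5/3, 7/3, 3, 11/3, 13/3]
f values: [2, 250/27, 686/27, 54, 2662/27, 4394/27]
Sum = dx * (sum of f values)
= 2/3 * 352
= 704/3 ≈ 234.67

234.67


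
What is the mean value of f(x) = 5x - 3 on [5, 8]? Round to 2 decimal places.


Average value = 1/(b-a) * integral from a to b of f(x) dx
First compute the integral of 5x - 3:
F(x) = (5/2)x^2 - 3x
F(8) = 5/2 * 64 - 3 * 8 = 136
F(5) = 5/2 * 25 - 3 * 5 = 95/2
Integral = 136 - 95/2 = 177/2
Average = (177/2) / (8 - 5) = (177/2) / 3
= 59/2 = 29.50

29.50


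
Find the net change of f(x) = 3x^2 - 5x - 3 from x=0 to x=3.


Net change = f(b) - f(a)
f(x) = 3x^2 - 5x - 3
Compute f(3):
f(3) = 3 * 3^2 - 5 * 3 - 3
= 27 - 15 - 3
= 9
Compute f(0):
f(0) = 3 * 0^2 - 5 * 0 - 3
= 0 + 0 - 3
= -3
Net change = 9 - (-3) = 12

12


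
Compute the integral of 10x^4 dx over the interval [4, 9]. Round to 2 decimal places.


Find the antiderivative of 10x^4:
F(x) = 10/5 * x^5
Apply the Fundamental Theorem of Calculus:
F(9) - F(4)
= 10/5 * 9^5 - 10/5 * 4^5
= 10/5 * (59049 - 1024)
= 10/5 * 58025
= 116050 = 116050.00

116050.00


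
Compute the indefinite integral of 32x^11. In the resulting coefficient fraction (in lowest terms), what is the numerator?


Apply the power rule for integration:
integral of ax^n dx = a/(n+1) * x^(n+1) + C
integral of 32x^11 dx
= 32/12 * x^12 + C
= 8/3 * x^12 + C
The coefficient in lowest terms is 8/3, and its numerator is 8

8


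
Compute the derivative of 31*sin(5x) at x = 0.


Apply the chain rule to differentiate 31*sin(5x):
d/dx [31*sin(5x)]
= 31 * cos(5x) * d/dx(5x)
= 31 * 5 * cos(5x)
= 155 * cos(5x)
Evaluate at x = 0:
= 155 * cos(0)
= 155 * 1
= 155

155


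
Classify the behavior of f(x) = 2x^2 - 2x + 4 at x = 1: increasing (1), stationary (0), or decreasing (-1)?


Compute f'(x) to determine behavior:
f'(x) = 4x - 2
f'(1) = 4 * 1 - 2
= 4 - 2
= 2
Since f'(1) > 0, the function is increasing (1)

1


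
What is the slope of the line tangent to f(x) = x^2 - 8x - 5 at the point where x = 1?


The slope of the tangent line equals f'(x) at the point.
f(x) = x^2 - 8x - 5
f'(x) = 2x - 8
At x = 1:
f'(1) = 2 * 1 - 8
= 2 - 8
= -6

-6


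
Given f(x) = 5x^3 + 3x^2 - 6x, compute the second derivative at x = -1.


First derivative:
f'(x) = 15x^2 + 6x - 6
Second derivative:
f''(x) = 30x + 6
Substitute x = -1:
f''(-1) = 30 * (-1) + 6
= -30 + 6
= -24

-24


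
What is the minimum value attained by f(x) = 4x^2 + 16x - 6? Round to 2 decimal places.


For a quadratic f(x) = ax^2 + bx + c with a > 0, the minimum is at the vertex.
Vertex x-coordinate: x = -b/(2a)
x = -(16) / (2 * 4)
x = -16/8 = -2
Substitute back to find the minimum value:
f(-2) = 4 * (-2)^2 + 16 * (-2) - 6
= 16 - 32 - 6
= -22 = -22.00

-22.00


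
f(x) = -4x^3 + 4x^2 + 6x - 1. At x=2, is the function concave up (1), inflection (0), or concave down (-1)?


Concavity is determined by the sign of f''(x).
f(x) = -4x^3 + 4x^2 + 6x - 1
f'(x) = -12x^2 + 8x + 6
f''(x) = -24x + 8
f''(2) = -24 * 2 + 8
= -48 + 8
= -40
Since f''(2) < 0, the function is concave down (-1)

-1


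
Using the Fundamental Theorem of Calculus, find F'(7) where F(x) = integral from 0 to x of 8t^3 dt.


By the Fundamental Theorem of Calculus (Part 1):
If F(x) = integral from 0 to x of f(t) dt, then F'(x) = f(x)
Here f(t) = 8t^3
So F'(x) = 8x^3
Evaluate at x = 7:
F'(7) = 8 * 7^3
= 8 * 343
= 2744

2744


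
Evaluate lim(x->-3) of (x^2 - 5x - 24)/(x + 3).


Direct substitution gives 0/0, so we factor the numerator.
Factor: (x^2 - 5x - 24) = (x + 3)(x - 8)
Cancel the common factor (x + 3):
(x^2 - 5x - 24)/(x + 3) = (x - 8)
Now substitute x = -3:
= (-3) - (8) = -11

-11


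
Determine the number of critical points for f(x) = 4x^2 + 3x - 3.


Find where f'(x) = 0:
f'(x) = 8x + 3
Set f'(x) = 0:
8x + 3 = 0
x = -3 / 8 = -3/8
This is a linear equation in x, so there is exactly one solution.
Number of critical points: 1

1


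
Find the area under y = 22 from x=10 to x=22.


The area under a constant function y = 22 is a rectangle.
Width = 22 - 10 = 12
Height = 22
Area = width * height
= 12 * 22
= 264

264


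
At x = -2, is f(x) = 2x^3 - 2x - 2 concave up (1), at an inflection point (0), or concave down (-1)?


Concavity is determined by the sign of f''(x).
f(x) = 2x^3 - 2x - 2
f'(x) = 6x^2 - 2
f''(x) = 12x
f''(-2) = 12 * (-2) + 0
= -24 + 0
= -24
Since f''(-2) < 0, the function is concave down (-1)

-1


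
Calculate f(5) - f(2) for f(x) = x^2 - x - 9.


Net change = f(b) - f(a)
f(x) = x^2 - x - 9
Compute f(5):
f(5) = 1 * 5^2 - 1 * 5 - 9
= 25 - 5 - 9
= 11
Compute f(2):
f(2) = 1 * 2^2 - 1 * 2 - 9
= 4 - 2 - 9
= -7
Net change = 11 - (-7) = 18

18


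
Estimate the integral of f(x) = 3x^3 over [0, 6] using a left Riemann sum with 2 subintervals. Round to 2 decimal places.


Left Riemann sum uses left endpoints of each subinterval.
Interval: [0, 6], n = 2
dx = (6 - 0) / 2 = 3
Left endpoints: [0, 3]
f values: [0, 81]
Sum = dx * (sum of f values)
= 3 * 81
= 243 = 243.00

243.00


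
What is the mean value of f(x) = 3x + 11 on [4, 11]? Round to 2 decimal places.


Average value = 1/(b-a) * integral from a to b of f(x) dx
First compute the integral of 3x + 11:
F(x) = (3/2)x^2 + 11x
F(11) = 3/2 * 121 + 11 * 11 = 605/2
F(4) = 3/2 * 16 + 11 * 4 = 68
Integral = 605/2 - 68 = 469/2
Average = (469/2) / (11 - 4) = (469/2) / 7
= 67/2 = 33.50

33.50


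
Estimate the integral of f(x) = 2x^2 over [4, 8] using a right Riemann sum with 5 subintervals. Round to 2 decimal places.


Right Riemann sum uses right endpoints of each subinterval.
Interval: [4, 8], n = 5
dx = (8 - 4) / 5 = 4/5
Right endpoints: [24/5, 28/5, 32/5, 36/5, 8]
f values: [1152/25, 1568/25, 2048/25, 2592/25, 128]
Sum = dx * (sum of f values)
= 4/5 * 2112/5
= 8448/25 = 337.92

337.92
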